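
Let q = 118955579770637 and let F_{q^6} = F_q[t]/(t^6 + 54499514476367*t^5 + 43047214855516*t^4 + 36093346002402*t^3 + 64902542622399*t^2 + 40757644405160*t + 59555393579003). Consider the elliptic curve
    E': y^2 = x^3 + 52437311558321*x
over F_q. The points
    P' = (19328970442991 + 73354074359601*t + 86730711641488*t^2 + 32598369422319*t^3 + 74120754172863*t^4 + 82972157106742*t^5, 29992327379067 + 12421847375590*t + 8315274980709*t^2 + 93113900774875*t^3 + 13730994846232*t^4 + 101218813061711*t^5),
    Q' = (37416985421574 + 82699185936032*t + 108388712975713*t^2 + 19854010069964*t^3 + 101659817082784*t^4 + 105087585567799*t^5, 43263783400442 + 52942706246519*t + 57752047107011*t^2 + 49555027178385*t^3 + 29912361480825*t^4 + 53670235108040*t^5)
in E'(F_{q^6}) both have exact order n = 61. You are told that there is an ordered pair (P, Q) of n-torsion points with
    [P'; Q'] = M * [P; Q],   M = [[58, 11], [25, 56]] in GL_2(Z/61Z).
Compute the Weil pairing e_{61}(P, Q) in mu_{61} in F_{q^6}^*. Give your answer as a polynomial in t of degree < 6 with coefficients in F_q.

Since e_{61}(P,P)=e_{61}(Q,Q)=1 and e_{61}(Q,P)=e_{61}(P,Q)^{-1}, expanding e_{61}(58*P + 11*Q,25*P + 56*Q) leaves e(P,Q)^det(M).
Inverting 45 mod 61: 19. Thus e_{61}(P,Q) = e(P',Q')^{19}.
Run Miller on y^2=x^3+52437311558321*x over F_{118955579770637}: ladder 111101 (6 bits); e = f_P(D_Q)/f_Q(D_P).
Miller gives e_{61}(P',Q') = 61107782831929 + 33606673317785*t + 14403402685231*t^2 + 80897215801820*t^3 + 92608209189053*t^4 + 55960769157319*t^5 in F_{118955579770637^6}.
Hence e(P,Q) = 69754016294065 + 5755021886808*t + 98899615668170*t^2 + 72658910291436*t^3 + 24108789806225*t^4 + 65130470436086*t^5 in F_{118955579770637^6}^*.

69754016294065 + 5755021886808*t + 98899615668170*t^2 + 72658910291436*t^3 + 24108789806225*t^4 + 65130470436086*t^5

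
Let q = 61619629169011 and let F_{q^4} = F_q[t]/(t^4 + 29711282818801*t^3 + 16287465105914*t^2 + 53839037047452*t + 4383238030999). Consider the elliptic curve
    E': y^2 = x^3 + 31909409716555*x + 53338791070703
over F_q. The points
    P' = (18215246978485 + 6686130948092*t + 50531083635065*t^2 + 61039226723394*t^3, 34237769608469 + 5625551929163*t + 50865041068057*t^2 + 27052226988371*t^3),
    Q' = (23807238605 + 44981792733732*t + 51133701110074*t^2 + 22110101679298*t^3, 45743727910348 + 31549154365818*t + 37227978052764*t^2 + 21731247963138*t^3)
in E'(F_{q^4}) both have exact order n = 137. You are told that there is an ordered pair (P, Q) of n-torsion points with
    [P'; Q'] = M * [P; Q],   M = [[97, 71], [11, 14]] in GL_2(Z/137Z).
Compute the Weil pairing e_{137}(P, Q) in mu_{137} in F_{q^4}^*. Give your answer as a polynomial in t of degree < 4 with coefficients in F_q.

32722210770176 + 16166257092229*t + 29184312476308*t^2 + 12536818001762*t^3

e_{137} is bilinear + alternating on E[137], so e_{137}(97*P + 71*Q, 11*P + 14*Q) = e_{137}(P,Q)^(97*14-71*11).
So e_{137}(P,Q) = e_{137}(P',Q')^{52}, since 29*52 = 1 mod 137.
Double-and-add over 10001001: 8-1 doublings, 3-1 additions; each step l_{T,T}/v_{2T} or l_{T,P'}/v at Q'+S for random S.
Miller gives e_{137}(P',Q') = 41004387137597 + 13332728164600*t + 41892889286595*t^2 + 29045435943924*t^3 in F_{61619629169011^4}.
Hence e(P,Q) = 32722210770176 + 16166257092229*t + 29184312476308*t^2 + 12536818001762*t^3 in F_{61619629169011^4}^*.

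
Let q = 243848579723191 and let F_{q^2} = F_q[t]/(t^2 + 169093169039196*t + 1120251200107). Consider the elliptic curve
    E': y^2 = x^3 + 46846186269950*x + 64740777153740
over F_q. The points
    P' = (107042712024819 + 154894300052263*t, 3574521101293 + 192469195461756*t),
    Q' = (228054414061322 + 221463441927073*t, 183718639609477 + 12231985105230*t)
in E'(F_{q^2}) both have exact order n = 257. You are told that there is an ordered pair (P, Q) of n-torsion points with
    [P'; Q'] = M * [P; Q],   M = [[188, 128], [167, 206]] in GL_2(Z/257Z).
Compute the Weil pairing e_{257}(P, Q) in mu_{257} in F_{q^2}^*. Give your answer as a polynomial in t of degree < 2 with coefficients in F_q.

Alternating bilinearity on E[257] (values in mu_{257} in F_{243848579723191^2}) gives e(P',Q') = e(P,Q)^det(M).
Inverting 133 mod 257: 143. Thus e_{257}(P,Q) = e(P',Q')^{143}.
n = 257 = (100000001)_2 (9 bits, wt 2); accumulate f_{257,P'}(Q'+S)/f_{257,P'}(S) along the 8-step ladder.
The quotient is 219823540160946 + 35738017182602*t.
(219823540160946 + 35738017182602*t)^{143} mod (243848579723191,f) = 239522468131963 + 120471912676936*t.

239522468131963 + 120471912676936*t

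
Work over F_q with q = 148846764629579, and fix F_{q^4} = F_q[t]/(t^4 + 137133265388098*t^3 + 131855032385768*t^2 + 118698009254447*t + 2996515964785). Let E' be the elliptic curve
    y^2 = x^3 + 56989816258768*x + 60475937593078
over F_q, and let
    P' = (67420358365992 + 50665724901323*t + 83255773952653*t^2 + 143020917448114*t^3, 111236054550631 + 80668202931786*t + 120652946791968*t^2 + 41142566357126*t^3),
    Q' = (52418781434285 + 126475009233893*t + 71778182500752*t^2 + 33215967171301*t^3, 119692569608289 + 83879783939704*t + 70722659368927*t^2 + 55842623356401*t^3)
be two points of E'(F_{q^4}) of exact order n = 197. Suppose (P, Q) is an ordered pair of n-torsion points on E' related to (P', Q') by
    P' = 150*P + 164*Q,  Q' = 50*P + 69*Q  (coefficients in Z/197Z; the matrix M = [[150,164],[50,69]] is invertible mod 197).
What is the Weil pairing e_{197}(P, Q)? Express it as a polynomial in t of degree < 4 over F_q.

115995440823661 + 130410800595065*t + 130556712619895*t^2 + 23743499909416*t^3

e_{197} is bilinear + alternating on E[197], so e_{197}(150*P + 164*Q, 50*P + 69*Q) = e_{197}(P,Q)^(150*69-164*50).
det M = 150*69 - 164*50 = 2150 = 180 (mod 197); 180^{-1} = 139 (mod 197).
Build f_{197,P'} and f_{197,Q'} via the 8-bit ladder of 197=11000101_2; evaluate at shifted divisors; quotient in F_{148846764629579^4}.
So e_{197}(P',Q') = 114291037224339 + 131463727731542*t + 32221543632716*t^2 + 36095841783646*t^3.
e_{197}(P,Q) = (114291037224339 + 131463727731542*t + 32221543632716*t^2 + 36095841783646*t^3)^{139} = 115995440823661 + 130410800595065*t + 130556712619895*t^2 + 23743499909416*t^3.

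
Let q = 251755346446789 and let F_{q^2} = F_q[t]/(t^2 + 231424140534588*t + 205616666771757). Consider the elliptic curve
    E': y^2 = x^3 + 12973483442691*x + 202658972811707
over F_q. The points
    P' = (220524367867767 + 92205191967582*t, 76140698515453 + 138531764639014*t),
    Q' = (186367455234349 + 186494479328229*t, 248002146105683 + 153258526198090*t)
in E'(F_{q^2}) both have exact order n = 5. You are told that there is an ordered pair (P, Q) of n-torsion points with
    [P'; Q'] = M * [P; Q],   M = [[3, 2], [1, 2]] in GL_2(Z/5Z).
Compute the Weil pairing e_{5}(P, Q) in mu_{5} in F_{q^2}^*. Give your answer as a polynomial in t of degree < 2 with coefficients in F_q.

208533705321496 + 189533830499880*t

Since e_{5}(P,P)=e_{5}(Q,Q)=1 and e_{5}(Q,P)=e_{5}(P,Q)^{-1}, expanding e_{5}(3*P + 2*Q,1*P + 2*Q) leaves e(P,Q)^det(M).
So e_{5}(P,Q) = e_{5}(P',Q')^{4}, since 4*4 = 1 mod 5.
Run Miller on y^2=x^3+12973483442691*x+202658972811707 over F_{251755346446789}: ladder 101 (3 bits); e = f_P(D_Q)/f_Q(D_P).
f_P(D_Q)/f_Q(D_P) = 97778616354007 + 62221515946909*t.
Thus e_{5}(P,Q) = 208533705321496 + 189533830499880*t.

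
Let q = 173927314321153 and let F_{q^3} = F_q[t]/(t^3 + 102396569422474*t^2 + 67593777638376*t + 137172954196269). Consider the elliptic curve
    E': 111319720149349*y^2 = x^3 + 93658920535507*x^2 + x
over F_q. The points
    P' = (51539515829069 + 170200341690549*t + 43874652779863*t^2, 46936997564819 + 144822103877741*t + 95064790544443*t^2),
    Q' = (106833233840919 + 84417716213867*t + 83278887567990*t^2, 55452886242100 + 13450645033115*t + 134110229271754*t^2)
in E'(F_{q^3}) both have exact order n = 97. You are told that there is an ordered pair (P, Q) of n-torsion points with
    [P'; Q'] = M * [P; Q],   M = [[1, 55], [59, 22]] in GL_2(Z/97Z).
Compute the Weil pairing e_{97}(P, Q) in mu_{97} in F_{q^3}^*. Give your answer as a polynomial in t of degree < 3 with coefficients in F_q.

e_{97}(aP+bQ,cP+dQ) = e_{97}(P,Q)^(ad-bc); with (a,b,c,d)=(1,55,59,22) this gives the det-97 law.
det M = 1*22 - 55*59 = -3223 = 75 (mod 97); 75^{-1} = 22 (mod 97).
(x,y)|->(40869666702171x+84455104393000,40869666702171y) sends E' to y^2=x^3+127288405848842*x+169040798311245.
Build f_{97,P'} and f_{97,Q'} via the 7-bit ladder of 97=1100001_2; evaluate at shifted divisors; quotient in F_{173927314321153^3}.
The quotient is 80276016451143 + 114971608053756*t + 119793073639293*t^2.
Thus e_{97}(P,Q) = 52318829515808 + 166766089219410*t + 65244143482507*t^2.

52318829515808 + 166766089219410*t + 65244143482507*t^2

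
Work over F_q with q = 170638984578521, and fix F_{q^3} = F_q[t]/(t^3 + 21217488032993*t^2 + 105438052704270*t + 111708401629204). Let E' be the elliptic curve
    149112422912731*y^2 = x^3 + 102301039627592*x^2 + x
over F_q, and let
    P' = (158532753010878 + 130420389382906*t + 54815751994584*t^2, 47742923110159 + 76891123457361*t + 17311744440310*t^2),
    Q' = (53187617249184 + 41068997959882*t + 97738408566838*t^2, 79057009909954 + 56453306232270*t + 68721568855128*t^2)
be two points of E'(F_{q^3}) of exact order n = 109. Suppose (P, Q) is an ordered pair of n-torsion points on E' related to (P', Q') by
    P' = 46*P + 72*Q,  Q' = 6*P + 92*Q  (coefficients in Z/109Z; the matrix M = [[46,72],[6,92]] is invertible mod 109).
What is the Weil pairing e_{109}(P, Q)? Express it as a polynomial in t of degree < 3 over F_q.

e_{109}(aP+bQ,cP+dQ) = e_{109}(P,Q)^(ad-bc); with (a,b,c,d)=(46,72,6,92) this gives the det-109 law.
det M = 46*92 - 72*6 = 3800 = 94 (mod 109); 94^{-1} = 29 (mod 109).
Montgomery->Weierstrass: x_W = 33877921278680*x+61144992807381, y_W=33877921278680*y on F_{170638984578521}; lands on y^2=x^3+69584999978954*x+54481940354738.
Miller loop for e_{109} over F_{170638984578521^3}: bits of 109 = 1101101; 6 double steps + 4 add steps, l/v at each.
The quotient is 104098912935140 + 126872063014630*t + 71677422944845*t^2.
Thus e_{109}(P,Q) = 4759462023630 + 127851729638260*t + 160127081024051*t^2.

4759462023630 + 127851729638260*t + 160127081024051*t^2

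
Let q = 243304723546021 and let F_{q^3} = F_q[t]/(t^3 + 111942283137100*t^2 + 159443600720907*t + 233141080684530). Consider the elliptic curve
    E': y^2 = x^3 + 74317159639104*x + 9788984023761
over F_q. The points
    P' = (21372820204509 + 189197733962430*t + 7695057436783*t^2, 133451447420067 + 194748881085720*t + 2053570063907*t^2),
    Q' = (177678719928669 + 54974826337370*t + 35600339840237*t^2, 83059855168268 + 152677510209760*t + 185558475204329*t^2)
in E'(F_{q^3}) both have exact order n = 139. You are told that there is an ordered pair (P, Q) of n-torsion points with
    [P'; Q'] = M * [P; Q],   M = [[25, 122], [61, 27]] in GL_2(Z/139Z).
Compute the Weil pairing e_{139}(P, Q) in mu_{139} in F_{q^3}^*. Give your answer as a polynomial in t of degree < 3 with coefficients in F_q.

e_{139}(aP+bQ,cP+dQ) = e_{139}(P,Q)^(ad-bc); with (a,b,c,d)=(25,122,61,27) this gives the det-139 law.
det M = 25*27 - 122*61 = -6767 = 44 (mod 139); 44^{-1} = 79 (mod 139).
Miller loop for e_{139} over F_{243304723546021^3}: bits of 139 = 10001011; 7 double steps + 3 add steps, l/v at each.
Result: e(P',Q') = 144102679433268 + 171829140204361*t + 15571916602079*t^2.
Thus e_{139}(P,Q) = 88285210663134 + 224022337715126*t + 25791474078664*t^2.

88285210663134 + 224022337715126*t + 25791474078664*t^2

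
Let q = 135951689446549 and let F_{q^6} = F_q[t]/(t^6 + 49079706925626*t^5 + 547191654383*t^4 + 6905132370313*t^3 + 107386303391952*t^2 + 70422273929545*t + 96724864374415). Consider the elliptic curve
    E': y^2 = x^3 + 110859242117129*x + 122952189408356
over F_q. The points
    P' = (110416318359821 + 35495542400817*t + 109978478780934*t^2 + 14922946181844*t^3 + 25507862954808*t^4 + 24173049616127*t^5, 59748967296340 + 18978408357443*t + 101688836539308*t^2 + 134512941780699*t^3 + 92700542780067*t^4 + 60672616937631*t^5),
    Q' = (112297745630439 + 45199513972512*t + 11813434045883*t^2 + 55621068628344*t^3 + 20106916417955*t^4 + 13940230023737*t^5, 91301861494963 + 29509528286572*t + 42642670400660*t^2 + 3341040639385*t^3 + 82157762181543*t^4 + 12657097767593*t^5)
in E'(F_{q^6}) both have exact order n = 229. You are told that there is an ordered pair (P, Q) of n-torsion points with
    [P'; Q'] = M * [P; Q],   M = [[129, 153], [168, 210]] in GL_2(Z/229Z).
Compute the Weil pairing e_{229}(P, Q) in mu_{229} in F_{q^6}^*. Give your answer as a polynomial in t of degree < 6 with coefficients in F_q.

121764938555979 + 25988431854192*t + 20887329332534*t^2 + 105730955500721*t^3 + 82239725454561*t^4 + 6357403025553*t^5

Alternating bilinearity on E[229] (values in mu_{229} in F_{135951689446549^6}) gives e(P',Q') = e(P,Q)^det(M).
So e_{229}(P,Q) = e_{229}(P',Q')^{210}, since 12*210 = 1 mod 229.
Build f_{229,P'} and f_{229,Q'} via the 8-bit ladder of 229=11100101_2; evaluate at shifted divisors; quotient in F_{135951689446549^6}.
The quotient is 31165426482840 + 7843639365943*t + 67347075843678*t^2 + 1331640113981*t^3 + 14908822076866*t^4 + 83872705609826*t^5.
e_{229}(P,Q) = (31165426482840 + 7843639365943*t + 67347075843678*t^2 + 1331640113981*t^3 + 14908822076866*t^4 + 83872705609826*t^5)^{210} = 121764938555979 + 25988431854192*t + 20887329332534*t^2 + 105730955500721*t^3 + 82239725454561*t^4 + 6357403025553*t^5.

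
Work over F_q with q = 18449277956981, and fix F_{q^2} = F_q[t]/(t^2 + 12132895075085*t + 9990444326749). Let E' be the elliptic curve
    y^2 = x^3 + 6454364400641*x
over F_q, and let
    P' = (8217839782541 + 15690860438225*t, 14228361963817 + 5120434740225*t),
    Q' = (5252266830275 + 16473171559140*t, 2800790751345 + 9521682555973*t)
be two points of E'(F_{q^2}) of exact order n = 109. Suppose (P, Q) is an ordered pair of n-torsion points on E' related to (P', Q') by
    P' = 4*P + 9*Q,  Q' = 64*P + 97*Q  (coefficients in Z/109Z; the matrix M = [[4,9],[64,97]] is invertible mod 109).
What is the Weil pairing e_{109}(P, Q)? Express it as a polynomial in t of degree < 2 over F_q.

15211828508139 + 3300020199370*t

e_{109}(aP+bQ,cP+dQ) = e_{109}(P,Q)^(ad-bc); with (a,b,c,d)=(4,9,64,97) this gives the det-109 law.
Inverting 30 mod 109: 40. Thus e_{109}(P,Q) = e(P',Q')^{40}.
Double-and-add over 1101101: 7-1 doublings, 5-1 additions; each step l_{T,T}/v_{2T} or l_{T,P'}/v at Q'+S for random S.
Miller gives e_{109}(P',Q') = 14015839016821 + 12620032074042*t in F_{18449277956981^2}.
Hence e(P,Q) = 15211828508139 + 3300020199370*t in F_{18449277956981^2}^*.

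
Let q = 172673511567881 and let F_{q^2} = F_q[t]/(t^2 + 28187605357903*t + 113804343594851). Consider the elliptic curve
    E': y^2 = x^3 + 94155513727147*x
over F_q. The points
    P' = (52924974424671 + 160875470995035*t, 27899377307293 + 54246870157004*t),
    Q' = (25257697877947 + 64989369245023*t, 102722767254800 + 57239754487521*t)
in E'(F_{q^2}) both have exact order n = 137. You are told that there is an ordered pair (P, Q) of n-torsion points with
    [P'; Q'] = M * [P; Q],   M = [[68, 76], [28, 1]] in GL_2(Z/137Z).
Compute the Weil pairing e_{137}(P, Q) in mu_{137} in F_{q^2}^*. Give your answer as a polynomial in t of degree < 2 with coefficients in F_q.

108955377578457 + 100942144503457*t

Since e_{137}(P,P)=e_{137}(Q,Q)=1 and e_{137}(Q,P)=e_{137}(P,Q)^{-1}, expanding e_{137}(68*P + 76*Q,28*P + 1*Q) leaves e(P,Q)^det(M).
Inverting 132 mod 137: 82. Thus e_{137}(P,Q) = e(P',Q')^{82}.
Build f_{137,P'} and f_{137,Q'} via the 8-bit ladder of 137=10001001_2; evaluate at shifted divisors; quotient in F_{172673511567881^2}.
e_{137}(P',Q') = 46863753022245 + 63971135183909*t.
(46863753022245 + 63971135183909*t)^{82} mod (172673511567881,f) = 108955377578457 + 100942144503457*t.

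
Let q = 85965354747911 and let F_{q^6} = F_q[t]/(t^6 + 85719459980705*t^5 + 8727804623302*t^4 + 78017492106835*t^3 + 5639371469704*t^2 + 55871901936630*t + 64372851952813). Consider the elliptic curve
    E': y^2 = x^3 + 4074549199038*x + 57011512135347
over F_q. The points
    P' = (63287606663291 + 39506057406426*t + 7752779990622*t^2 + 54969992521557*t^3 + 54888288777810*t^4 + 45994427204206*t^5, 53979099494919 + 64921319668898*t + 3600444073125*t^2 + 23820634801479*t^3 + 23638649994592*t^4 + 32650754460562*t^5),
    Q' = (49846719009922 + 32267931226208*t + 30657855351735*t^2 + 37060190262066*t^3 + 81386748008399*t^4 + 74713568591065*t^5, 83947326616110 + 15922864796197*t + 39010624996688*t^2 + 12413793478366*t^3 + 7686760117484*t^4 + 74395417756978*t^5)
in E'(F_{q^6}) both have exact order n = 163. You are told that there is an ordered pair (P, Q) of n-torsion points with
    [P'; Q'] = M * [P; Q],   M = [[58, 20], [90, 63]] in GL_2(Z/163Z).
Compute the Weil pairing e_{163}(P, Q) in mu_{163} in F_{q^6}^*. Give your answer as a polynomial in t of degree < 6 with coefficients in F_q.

e_{163}(aP+bQ,cP+dQ) = e_{163}(P,Q)^(ad-bc); with (a,b,c,d)=(58,20,90,63) this gives the det-163 law.
58*63 - 20*90 = 1854; reduced mod 163: det = 61, inverse 155.
Miller loop for e_{163} over F_{85965354747911^6}: bits of 163 = 10100011; 7 double steps + 3 add steps, l/v at each.
Result: e(P',Q') = 37130546175617 + 61751537124492*t + 8954620914942*t^2 + 62180872763095*t^3 + 27489578424232*t^4 + 62841394960*t^5.
Finally e_{163}(P,Q) = 6598625422268 + 84799204974095*t + 14302254772081*t^2 + 72844054454239*t^3 + 41834193506980*t^4 + 83832327851748*t^5.

6598625422268 + 84799204974095*t + 14302254772081*t^2 + 72844054454239*t^3 + 41834193506980*t^4 + 83832327851748*t^5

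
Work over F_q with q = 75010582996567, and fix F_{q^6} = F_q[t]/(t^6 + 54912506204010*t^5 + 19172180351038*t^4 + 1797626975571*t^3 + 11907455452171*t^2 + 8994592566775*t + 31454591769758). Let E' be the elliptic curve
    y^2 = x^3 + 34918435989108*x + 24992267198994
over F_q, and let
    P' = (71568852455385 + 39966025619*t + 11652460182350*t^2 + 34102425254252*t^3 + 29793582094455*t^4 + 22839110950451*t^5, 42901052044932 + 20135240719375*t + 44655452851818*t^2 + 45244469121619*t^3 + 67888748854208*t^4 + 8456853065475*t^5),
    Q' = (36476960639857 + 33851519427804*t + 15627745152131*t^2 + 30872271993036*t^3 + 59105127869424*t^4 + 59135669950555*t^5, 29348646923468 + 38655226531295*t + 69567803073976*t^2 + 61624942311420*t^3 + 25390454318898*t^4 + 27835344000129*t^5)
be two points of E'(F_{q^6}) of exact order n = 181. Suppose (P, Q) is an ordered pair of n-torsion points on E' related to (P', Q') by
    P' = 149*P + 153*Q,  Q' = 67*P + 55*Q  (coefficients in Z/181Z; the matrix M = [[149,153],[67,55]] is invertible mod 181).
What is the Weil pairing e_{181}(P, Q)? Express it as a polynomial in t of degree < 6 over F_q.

Under M = [[149,153],[67,55]] in GL_2(Z/181), e_{181}(P',Q') = e_{181}(P,Q)^(149*55-153*67 mod 181).
Inverting 116 mod 181: 142. Thus e_{181}(P,Q) = e(P',Q')^{142}.
Build f_{181,P'} and f_{181,Q'} via the 8-bit ladder of 181=10110101_2; evaluate at shifted divisors; quotient in F_{75010582996567^6}.
Miller gives e_{181}(P',Q') = 29175176991146 + 8936190021641*t + 49595570652061*t^2 + 63139741440275*t^3 + 39409787173411*t^4 + 52760368251004*t^5 in F_{75010582996567^6}.
Raise to 142: e(P,Q) = 16188197354966 + 14041350839347*t + 52181844425266*t^2 + 3193187294948*t^3 + 28011367393484*t^4 + 50209369923307*t^5 in mu_{181}.

16188197354966 + 14041350839347*t + 52181844425266*t^2 + 3193187294948*t^3 + 28011367393484*t^4 + 50209369923307*t^5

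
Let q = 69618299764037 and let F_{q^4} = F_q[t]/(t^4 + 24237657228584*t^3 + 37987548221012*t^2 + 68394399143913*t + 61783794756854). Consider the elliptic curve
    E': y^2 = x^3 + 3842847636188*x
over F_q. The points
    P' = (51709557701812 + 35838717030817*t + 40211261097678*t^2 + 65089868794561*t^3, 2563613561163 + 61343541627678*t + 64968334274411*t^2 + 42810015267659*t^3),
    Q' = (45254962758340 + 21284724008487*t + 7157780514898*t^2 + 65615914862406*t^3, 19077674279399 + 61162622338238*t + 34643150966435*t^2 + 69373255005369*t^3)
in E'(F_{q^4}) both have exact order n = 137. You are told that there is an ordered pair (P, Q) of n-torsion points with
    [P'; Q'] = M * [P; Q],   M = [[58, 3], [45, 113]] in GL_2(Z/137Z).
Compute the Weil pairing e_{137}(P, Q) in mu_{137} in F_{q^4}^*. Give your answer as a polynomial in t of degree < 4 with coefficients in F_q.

Alternating bilinearity on E[137] (values in mu_{137} in F_{69618299764037^4}) gives e(P',Q') = e(P,Q)^det(M).
So e_{137}(P,Q) = e_{137}(P',Q')^{89}, since 117*89 = 1 mod 137.
8-bit Miller (10001001) on E'/F_{69618299764037} with a'=3842847636188, b'=0: accumulate tangent/chord ratios at Q'+S and P'+S'.
e_{137}(P',Q') = 16089288699843 + 49067825264589*t + 22702227155070*t^2 + 67044717682519*t^3.
Finally e_{137}(P,Q) = 14041410135918 + 23846344251761*t + 26245760684730*t^2 + 60141228059281*t^3.

14041410135918 + 23846344251761*t + 26245760684730*t^2 + 60141228059281*t^3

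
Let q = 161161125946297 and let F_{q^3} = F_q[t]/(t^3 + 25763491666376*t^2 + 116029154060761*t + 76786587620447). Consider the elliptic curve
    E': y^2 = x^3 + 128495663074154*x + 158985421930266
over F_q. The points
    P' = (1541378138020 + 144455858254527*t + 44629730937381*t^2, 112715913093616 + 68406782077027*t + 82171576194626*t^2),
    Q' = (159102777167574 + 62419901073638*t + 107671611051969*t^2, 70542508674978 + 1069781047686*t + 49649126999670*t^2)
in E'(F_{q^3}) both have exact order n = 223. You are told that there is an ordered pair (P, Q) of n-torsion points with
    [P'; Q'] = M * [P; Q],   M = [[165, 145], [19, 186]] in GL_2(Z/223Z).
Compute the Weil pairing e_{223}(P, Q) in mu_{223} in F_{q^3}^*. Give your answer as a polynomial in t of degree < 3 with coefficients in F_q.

Alternating bilinearity on E[223] (values in mu_{223} in F_{161161125946297^3}) gives e(P',Q') = e(P,Q)^det(M).
Inverting 60 mod 223: 197. Thus e_{223}(P,Q) = e(P',Q')^{197}.
n = 223 = (11011111)_2 (8 bits, wt 7); accumulate f_{223,P'}(Q'+S)/f_{223,P'}(S) along the 7-step ladder.
e_{223}(P',Q') = 130525207473367 + 125352539276316*t + 153187866305997*t^2.
Thus e_{223}(P,Q) = 16075095497311 + 78474872598071*t + 109234522319797*t^2.

16075095497311 + 78474872598071*t + 109234522319797*t^2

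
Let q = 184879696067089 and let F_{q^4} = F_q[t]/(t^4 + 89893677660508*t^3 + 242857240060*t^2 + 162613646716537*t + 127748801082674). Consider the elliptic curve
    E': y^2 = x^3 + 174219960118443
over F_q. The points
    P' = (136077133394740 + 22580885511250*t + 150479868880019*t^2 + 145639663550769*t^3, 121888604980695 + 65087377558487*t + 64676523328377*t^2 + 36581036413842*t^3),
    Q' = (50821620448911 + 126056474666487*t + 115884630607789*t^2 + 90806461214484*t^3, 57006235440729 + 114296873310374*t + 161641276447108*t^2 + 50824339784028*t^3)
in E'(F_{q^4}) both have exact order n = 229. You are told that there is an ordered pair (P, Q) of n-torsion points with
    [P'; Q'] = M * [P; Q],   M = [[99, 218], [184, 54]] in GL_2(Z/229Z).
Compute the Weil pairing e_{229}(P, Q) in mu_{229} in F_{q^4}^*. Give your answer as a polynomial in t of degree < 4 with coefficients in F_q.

e_{229}(aP+bQ,cP+dQ) = e_{229}(P,Q)^(ad-bc); with (a,b,c,d)=(99,218,184,54) this gives the det-229 law.
So e_{229}(P,Q) = e_{229}(P',Q')^{60}, since 42*60 = 1 mod 229.
n = 229 = (11100101)_2 (8 bits, wt 5); accumulate f_{229,P'}(Q'+S)/f_{229,P'}(S) along the 7-step ladder.
Result: e(P',Q') = 137331281435205 + 43962812066497*t + 96283817420197*t^2 + 63608227716880*t^3.
(137331281435205 + 43962812066497*t + 96283817420197*t^2 + 63608227716880*t^3)^{60} mod (184879696067089,f) = 125742960107391 + 150807307101162*t + 11929713114402*t^2 + 77890643990959*t^3.

125742960107391 + 150807307101162*t + 11929713114402*t^2 + 77890643990959*t^3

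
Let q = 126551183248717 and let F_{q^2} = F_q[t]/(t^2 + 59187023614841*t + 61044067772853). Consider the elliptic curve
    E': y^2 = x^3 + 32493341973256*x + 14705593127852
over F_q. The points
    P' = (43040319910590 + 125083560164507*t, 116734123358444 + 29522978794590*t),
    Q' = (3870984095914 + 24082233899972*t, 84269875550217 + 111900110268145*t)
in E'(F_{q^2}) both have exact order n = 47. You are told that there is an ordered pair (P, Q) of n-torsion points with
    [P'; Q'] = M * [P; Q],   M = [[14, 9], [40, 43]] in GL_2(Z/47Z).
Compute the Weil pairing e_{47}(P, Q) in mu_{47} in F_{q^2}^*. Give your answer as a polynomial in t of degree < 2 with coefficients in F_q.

e_{47}(aP+bQ,cP+dQ) = e_{47}(P,Q)^(ad-bc); with (a,b,c,d)=(14,9,40,43) this gives the det-47 law.
Inverting 7 mod 47: 27. Thus e_{47}(P,Q) = e(P',Q')^{27}.
Run Miller on y^2=x^3+32493341973256*x+14705593127852 over F_{126551183248717}: ladder 101111 (6 bits); e = f_P(D_Q)/f_Q(D_P).
Result: e(P',Q') = 116656384552541 + 57574705066817*t.
(116656384552541 + 57574705066817*t)^{27} mod (126551183248717,f) = 733065977886 + 79633990508178*t.

733065977886 + 79633990508178*t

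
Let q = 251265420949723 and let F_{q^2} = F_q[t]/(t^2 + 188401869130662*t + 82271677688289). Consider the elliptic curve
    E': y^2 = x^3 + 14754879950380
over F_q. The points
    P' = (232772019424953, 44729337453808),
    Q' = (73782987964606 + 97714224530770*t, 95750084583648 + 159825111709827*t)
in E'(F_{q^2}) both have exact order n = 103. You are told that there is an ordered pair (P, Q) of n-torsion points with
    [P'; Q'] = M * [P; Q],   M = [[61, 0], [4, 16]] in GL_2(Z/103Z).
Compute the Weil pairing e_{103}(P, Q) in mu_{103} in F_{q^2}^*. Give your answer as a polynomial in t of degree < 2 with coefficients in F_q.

7348651825233 + 152872847066213*t

The 103-Weil pairing on E[103] over F_{251265420949723} is alternating-bilinear: e_{103}(P',Q') = e_{103}(P,Q)^det(M).
So e_{103}(P,Q) = e_{103}(P',Q')^{82}, since 49*82 = 1 mod 103.
Miller loop for e_{103} over F_{251265420949723^2}: bits of 103 = 1100111; 6 double steps + 4 add steps, l/v at each.
Miller gives e_{103}(P',Q') = 218958936553652 + 5220751815027*t in F_{251265420949723^2}.
(218958936553652 + 5220751815027*t)^{82} mod (251265420949723,f) = 7348651825233 + 152872847066213*t.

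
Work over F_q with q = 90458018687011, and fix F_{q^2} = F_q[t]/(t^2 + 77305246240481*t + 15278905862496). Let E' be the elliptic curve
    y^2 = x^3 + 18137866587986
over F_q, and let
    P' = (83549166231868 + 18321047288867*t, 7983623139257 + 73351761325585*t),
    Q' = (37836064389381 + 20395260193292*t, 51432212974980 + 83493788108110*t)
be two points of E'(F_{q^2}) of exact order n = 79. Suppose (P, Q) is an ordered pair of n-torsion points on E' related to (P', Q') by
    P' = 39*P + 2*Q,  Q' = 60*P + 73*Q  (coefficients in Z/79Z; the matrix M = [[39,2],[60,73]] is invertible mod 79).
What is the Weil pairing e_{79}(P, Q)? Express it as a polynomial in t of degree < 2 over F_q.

e_{79}(aP+bQ,cP+dQ) = e_{79}(P,Q)^(ad-bc); with (a,b,c,d)=(39,2,60,73) this gives the det-79 law.
Hence e(P,Q) = e(P',Q')^{27} where 27 = 41^{-1} mod 79.
n = 79 = (1001111)_2 (7 bits, wt 5); accumulate f_{79,P'}(Q'+S)/f_{79,P'}(S) along the 6-step ladder.
f_P(D_Q)/f_Q(D_P) = 53718162338681 + 11331299559694*t.
(53718162338681 + 11331299559694*t)^{27} mod (90458018687011,f) = 71740105112606 + 65628295828341*t.

71740105112606 + 65628295828341*t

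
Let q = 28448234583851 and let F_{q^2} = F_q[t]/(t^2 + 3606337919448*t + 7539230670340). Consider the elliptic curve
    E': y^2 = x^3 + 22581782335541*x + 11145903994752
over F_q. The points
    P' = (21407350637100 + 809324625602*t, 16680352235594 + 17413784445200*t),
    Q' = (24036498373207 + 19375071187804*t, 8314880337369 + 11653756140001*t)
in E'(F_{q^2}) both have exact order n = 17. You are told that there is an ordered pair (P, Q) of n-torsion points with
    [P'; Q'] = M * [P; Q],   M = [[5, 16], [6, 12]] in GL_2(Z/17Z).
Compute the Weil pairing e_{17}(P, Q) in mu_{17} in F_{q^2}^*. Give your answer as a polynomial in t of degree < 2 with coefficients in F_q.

7277971325735 + 16190692397066*t

e_{17}(aP+bQ,cP+dQ) = e_{17}(P,Q)^(ad-bc); with (a,b,c,d)=(5,16,6,12) this gives the det-17 law.
5*12 - 16*6 = -36; reduced mod 17: det = 15, inverse 8.
Double-and-add over 10001: 5-1 doublings, 2-1 additions; each step l_{T,T}/v_{2T} or l_{T,P'}/v at Q'+S for random S.
So e_{17}(P',Q') = 21277779363700 + 9918249497562*t.
e_{17}(P,Q) = (21277779363700 + 9918249497562*t)^{8} = 7277971325735 + 16190692397066*t.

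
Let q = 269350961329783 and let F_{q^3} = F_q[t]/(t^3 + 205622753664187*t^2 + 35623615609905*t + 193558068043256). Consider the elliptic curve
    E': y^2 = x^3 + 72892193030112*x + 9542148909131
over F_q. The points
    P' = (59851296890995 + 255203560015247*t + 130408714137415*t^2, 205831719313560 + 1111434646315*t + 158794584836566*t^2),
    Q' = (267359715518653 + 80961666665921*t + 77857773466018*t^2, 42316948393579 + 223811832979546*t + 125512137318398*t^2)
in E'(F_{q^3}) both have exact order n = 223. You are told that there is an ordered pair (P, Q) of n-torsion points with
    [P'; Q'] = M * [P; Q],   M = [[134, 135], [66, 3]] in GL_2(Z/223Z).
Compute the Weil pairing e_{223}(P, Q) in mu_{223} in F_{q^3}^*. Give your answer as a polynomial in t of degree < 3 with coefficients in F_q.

e_{223}(aP+bQ,cP+dQ) = e_{223}(P,Q)^(ad-bc); with (a,b,c,d)=(134,135,66,3) this gives the det-223 law.
det M = 134*3 - 135*66 = -8508 = 189 (mod 223); 189^{-1} = 59 (mod 223).
n = 223 = (11011111)_2 (8 bits, wt 7); accumulate f_{223,P'}(Q'+S)/f_{223,P'}(S) along the 7-step ladder.
e_{223}(P',Q') = 123866381903272 + 102540948118667*t + 229617817017645*t^2.
(123866381903272 + 102540948118667*t + 229617817017645*t^2)^{59} mod (269350961329783,f) = 14141205273467 + 56045661808636*t + 36717821559896*t^2.

14141205273467 + 56045661808636*t + 36717821559896*t^2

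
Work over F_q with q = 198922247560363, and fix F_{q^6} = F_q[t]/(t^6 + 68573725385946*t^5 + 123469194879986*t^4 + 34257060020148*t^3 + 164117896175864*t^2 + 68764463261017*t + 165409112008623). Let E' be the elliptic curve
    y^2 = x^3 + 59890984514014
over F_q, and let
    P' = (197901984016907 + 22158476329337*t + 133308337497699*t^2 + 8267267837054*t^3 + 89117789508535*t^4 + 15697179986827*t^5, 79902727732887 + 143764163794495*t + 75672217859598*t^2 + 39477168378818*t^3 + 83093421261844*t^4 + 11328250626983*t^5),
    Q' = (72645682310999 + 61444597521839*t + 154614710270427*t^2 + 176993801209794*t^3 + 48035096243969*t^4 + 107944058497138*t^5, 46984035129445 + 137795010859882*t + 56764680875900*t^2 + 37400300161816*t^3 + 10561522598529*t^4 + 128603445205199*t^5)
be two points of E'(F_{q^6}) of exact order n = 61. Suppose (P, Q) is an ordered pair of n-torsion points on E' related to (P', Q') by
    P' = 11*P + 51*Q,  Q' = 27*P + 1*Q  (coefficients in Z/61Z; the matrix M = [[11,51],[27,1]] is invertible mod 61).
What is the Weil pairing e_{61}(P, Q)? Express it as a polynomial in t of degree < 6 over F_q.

155095166430152 + 189738404383971*t + 123006299333146*t^2 + 123275256872713*t^3 + 175749980505213*t^4 + 173881720936425*t^5

e_{61}(aP+bQ,cP+dQ) = e_{61}(P,Q)^(ad-bc); with (a,b,c,d)=(11,51,27,1) this gives the det-61 law.
Inverting 37 mod 61: 33. Thus e_{61}(P,Q) = e(P',Q')^{33}.
Miller loop for e_{61} over F_{198922247560363^6}: bits of 61 = 111101; 5 double steps + 4 add steps, l/v at each.
Result: e(P',Q') = 184437122094413 + 109209883039831*t + 84154123378530*t^2 + 130112305956444*t^3 + 16831430353855*t^4 + 52172339621409*t^5.
Finally e_{61}(P,Q) = 155095166430152 + 189738404383971*t + 123006299333146*t^2 + 123275256872713*t^3 + 175749980505213*t^4 + 173881720936425*t^5.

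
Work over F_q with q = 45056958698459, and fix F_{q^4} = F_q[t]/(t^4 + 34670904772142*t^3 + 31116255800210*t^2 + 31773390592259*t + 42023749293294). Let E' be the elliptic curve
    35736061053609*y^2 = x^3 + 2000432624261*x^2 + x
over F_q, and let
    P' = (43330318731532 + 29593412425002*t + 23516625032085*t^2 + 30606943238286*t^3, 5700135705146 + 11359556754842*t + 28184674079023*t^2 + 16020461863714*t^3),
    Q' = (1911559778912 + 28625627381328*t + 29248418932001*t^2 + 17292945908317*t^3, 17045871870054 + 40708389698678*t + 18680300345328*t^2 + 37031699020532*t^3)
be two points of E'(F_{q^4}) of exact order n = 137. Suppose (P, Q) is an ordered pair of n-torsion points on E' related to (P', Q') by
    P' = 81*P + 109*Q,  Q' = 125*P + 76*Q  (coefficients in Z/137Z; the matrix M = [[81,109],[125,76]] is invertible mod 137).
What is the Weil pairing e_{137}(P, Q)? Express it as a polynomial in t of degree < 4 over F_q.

The 137-Weil pairing on E[137] over F_{45056958698459} is alternating-bilinear: e_{137}(P',Q') = e_{137}(P,Q)^det(M).
Inverting 66 mod 137: 27. Thus e_{137}(P,Q) = e(P',Q')^{27}.
Undo Montgomery via alpha=20486703499831, beta=2514027845034: (a',b')=(8869319973252,31933919173827) over F_{45056958698459}.
Miller loop for e_{137} over F_{45056958698459^4}: bits of 137 = 10001001; 7 double steps + 2 add steps, l/v at each.
The quotient is 25598650697152 + 16970312407656*t + 37684866459956*t^2 + 3434772111129*t^3.
Hence e(P,Q) = 6035377077165 + 19667754414059*t + 23579016485000*t^2 + 19818009778741*t^3 in F_{45056958698459^4}^*.

6035377077165 + 19667754414059*t + 23579016485000*t^2 + 19818009778741*t^3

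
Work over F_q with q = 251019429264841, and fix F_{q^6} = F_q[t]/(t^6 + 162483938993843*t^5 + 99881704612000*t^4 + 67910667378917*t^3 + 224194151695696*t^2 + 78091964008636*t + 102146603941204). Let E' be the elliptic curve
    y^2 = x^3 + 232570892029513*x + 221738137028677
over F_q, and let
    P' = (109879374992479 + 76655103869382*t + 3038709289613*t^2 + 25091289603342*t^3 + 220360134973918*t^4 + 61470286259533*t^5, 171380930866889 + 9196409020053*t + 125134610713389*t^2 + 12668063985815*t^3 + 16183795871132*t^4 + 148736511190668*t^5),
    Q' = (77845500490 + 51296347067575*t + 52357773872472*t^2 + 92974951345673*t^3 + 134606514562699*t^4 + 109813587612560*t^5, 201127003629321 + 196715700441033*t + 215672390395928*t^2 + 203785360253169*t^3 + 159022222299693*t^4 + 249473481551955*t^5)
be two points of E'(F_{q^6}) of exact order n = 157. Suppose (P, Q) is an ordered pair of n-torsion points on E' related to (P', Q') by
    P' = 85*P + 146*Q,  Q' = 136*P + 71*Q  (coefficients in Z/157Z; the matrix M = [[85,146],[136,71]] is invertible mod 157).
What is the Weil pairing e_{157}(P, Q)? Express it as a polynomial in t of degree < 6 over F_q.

250507252926425 + 112888701905817*t + 207859727221328*t^2 + 6519071387502*t^3 + 189822635115697*t^4 + 82983984470711*t^5

Alternating bilinearity on E[157] (values in mu_{157} in F_{251019429264841^6}) gives e(P',Q') = e(P,Q)^det(M).
det M = 85*71 - 146*136 = -13821 = 152 (mod 157); 152^{-1} = 94 (mod 157).
n = 157 = (10011101)_2 (8 bits, wt 5); accumulate f_{157,P'}(Q'+S)/f_{157,P'}(S) along the 7-step ladder.
Result: e(P',Q') = 27756350277478 + 108940912845115*t + 167588178421173*t^2 + 249352468533322*t^3 + 202418345432383*t^4 + 227137346530135*t^5.
Thus e_{157}(P,Q) = 250507252926425 + 112888701905817*t + 207859727221328*t^2 + 6519071387502*t^3 + 189822635115697*t^4 + 82983984470711*t^5.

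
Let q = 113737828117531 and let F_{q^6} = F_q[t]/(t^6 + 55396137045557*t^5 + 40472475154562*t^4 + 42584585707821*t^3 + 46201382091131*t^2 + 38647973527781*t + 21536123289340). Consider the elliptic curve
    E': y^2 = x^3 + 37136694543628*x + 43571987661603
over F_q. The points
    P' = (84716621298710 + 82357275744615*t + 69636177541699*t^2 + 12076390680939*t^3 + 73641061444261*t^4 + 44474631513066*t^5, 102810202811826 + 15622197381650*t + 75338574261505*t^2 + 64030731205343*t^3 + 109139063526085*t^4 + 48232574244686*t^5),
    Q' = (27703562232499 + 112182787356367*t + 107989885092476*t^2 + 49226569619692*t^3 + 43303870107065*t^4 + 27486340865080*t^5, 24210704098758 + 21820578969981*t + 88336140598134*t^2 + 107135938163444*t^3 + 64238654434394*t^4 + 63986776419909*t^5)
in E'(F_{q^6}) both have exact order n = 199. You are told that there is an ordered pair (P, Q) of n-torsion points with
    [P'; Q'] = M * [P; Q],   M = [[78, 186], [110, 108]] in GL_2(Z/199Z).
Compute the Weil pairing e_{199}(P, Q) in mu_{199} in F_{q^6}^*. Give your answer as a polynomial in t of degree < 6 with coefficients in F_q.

Under M = [[78,186],[110,108]] in GL_2(Z/199), e_{199}(P',Q') = e_{199}(P,Q)^(78*108-186*110 mod 199).
So e_{199}(P,Q) = e_{199}(P',Q')^{114}, since 103*114 = 1 mod 199.
Build f_{199,P'} and f_{199,Q'} via the 8-bit ladder of 199=11000111_2; evaluate at shifted divisors; quotient in F_{113737828117531^6}.
Miller gives e_{199}(P',Q') = 67850366627347 + 51125910642752*t + 87387799634635*t^2 + 6493235085351*t^3 + 77292242532651*t^4 + 9850643715865*t^5 in F_{113737828117531^6}.
Raise to 114: e(P,Q) = 87557837110343 + 54111680886264*t + 41828996417685*t^2 + 43101442399649*t^3 + 102569713050361*t^4 + 97014262822855*t^5 in mu_{199}.

87557837110343 + 54111680886264*t + 41828996417685*t^2 + 43101442399649*t^3 + 102569713050361*t^4 + 97014262822855*t^5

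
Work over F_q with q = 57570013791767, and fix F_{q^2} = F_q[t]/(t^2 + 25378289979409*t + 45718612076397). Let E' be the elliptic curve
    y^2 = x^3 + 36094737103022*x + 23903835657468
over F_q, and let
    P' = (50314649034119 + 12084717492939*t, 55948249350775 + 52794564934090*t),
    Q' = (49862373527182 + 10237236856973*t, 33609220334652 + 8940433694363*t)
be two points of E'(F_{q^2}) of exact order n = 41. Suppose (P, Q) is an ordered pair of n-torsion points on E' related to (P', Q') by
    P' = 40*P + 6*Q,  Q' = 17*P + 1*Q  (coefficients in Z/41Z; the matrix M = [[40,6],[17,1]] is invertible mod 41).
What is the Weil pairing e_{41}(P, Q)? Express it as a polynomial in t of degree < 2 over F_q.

Under M = [[40,6],[17,1]] in GL_2(Z/41), e_{41}(P',Q') = e_{41}(P,Q)^(40*1-6*17 mod 41).
So e_{41}(P,Q) = e_{41}(P',Q')^{39}, since 20*39 = 1 mod 41.
6-bit Miller (101001) on E'/F_{57570013791767} with a'=36094737103022, b'=23903835657468: accumulate tangent/chord ratios at Q'+S and P'+S'.
The quotient is 51213452043828 + 13733116359290*t.
Raise to 39: e(P,Q) = 31310903265286 + 53797010262169*t in mu_{41}.

31310903265286 + 53797010262169*t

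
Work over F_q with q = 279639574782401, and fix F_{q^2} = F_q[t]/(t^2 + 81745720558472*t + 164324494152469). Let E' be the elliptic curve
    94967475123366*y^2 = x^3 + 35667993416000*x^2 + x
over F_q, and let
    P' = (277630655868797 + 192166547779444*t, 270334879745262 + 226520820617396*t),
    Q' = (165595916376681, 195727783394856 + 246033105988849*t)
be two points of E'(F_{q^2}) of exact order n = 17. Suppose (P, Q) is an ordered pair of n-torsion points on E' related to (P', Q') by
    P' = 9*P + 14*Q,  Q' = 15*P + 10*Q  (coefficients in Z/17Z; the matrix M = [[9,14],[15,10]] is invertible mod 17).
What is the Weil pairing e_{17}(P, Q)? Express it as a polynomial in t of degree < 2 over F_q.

102732966232230 + 130114106805743*t

The 17-Weil pairing on E[17] over F_{279639574782401} is alternating-bilinear: e_{17}(P',Q') = e_{17}(P,Q)^det(M).
Inverting 16 mod 17: 16. Thus e_{17}(P,Q) = e(P',Q')^{16}.
Set x_W=133577935850957*u+225659353577496, y_W=133577935850957*v; then E': y_W^2=x_W^3+22900925938130*x_W+223685380629216.
5-bit Miller (10001) on E'/F_{279639574782401} with a'=22900925938130, b'=223685380629216: accumulate tangent/chord ratios at Q'+S and P'+S'.
Miller gives e_{17}(P',Q') = 198965926195637 + 149525467976658*t in F_{279639574782401^2}.
Thus e_{17}(P,Q) = 102732966232230 + 130114106805743*t.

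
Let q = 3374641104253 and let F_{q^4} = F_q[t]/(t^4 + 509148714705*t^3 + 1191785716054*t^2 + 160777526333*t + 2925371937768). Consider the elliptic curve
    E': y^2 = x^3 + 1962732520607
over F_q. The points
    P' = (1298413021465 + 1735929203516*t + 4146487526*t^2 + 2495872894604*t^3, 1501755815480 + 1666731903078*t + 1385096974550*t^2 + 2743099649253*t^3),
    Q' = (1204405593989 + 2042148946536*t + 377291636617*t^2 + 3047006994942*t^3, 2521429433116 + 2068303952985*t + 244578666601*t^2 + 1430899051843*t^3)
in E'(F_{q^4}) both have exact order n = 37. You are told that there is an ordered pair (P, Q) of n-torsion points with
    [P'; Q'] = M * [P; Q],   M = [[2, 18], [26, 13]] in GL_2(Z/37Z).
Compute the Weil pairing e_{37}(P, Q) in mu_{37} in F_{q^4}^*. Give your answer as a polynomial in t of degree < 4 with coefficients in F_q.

Since e_{37}(P,P)=e_{37}(Q,Q)=1 and e_{37}(Q,P)=e_{37}(P,Q)^{-1}, expanding e_{37}(2*P + 18*Q,26*P + 13*Q) leaves e(P,Q)^det(M).
Inverting 2 mod 37: 19. Thus e_{37}(P,Q) = e(P',Q')^{19}.
Double-and-add over 100101: 6-1 doublings, 3-1 additions; each step l_{T,T}/v_{2T} or l_{T,P'}/v at Q'+S for random S.
e_{37}(P',Q') = 2145683092529 + 212772342482*t + 219404164354*t^2 + 1359510007279*t^3.
(2145683092529 + 212772342482*t + 219404164354*t^2 + 1359510007279*t^3)^{19} mod (3374641104253,f) = 1098277170200 + 1032366294483*t + 2293264140352*t^2 + 3120317907689*t^3.

1098277170200 + 1032366294483*t + 2293264140352*t^2 + 3120317907689*t^3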